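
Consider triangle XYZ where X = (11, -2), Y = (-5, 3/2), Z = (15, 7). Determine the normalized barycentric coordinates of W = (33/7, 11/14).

Signed area of the reference triangle: [XYZ] = ½·(11·(3/2−7) + (-5)·(7−(-2)) + 15·(-2−(3/2))) = ½·(-121/2 − 45 − 105/2) = -79.
[WYZ] = ½·((33/7)·(3/2−7) + (-5)·(7−(11/14)) + 15·(11/14−(3/2))) = ½·(-363/14 − 435/14 − 75/7) = -237/7, so the X-coordinate is (-237/7)/(-79) = 3/7.
[XWZ] = ½·(11·(11/14−7) + (33/7)·(7−(-2)) + 15·(-2−(11/14))) = ½·(-957/14 + 297/7 − 585/14) = -237/7, so the Y-coordinate is 3/7.
[XYW] = ½·(11·(3/2−(11/14)) + (-5)·(11/14−(-2)) + (33/7)·(-2−(3/2))) = ½·(55/7 − 195/14 − 33/2) = -79/7, so the Z-coordinate is 1/7.

(3/7, 3/7, 1/7)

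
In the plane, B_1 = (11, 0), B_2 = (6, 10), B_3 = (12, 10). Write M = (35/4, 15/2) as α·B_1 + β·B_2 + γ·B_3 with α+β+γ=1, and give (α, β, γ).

Signed area of the reference triangle: [B_1B_2B_3] = ½·(11·(10−10) + 6·(10−0) + 12·(0−10)) = ½·(0 + 60 − 120) = -30.
[MB_2B_3] = ½·((35/4)·(10−10) + 6·(10−(15/2)) + 12·(15/2−10)) = ½·(0 + 15 − 30) = -15/2, so the B_1-coordinate is (-15/2)/(-30) = 1/4.
[B_1MB_3] = ½·(11·(15/2−10) + (35/4)·(10−0) + 12·(0−(15/2))) = ½·(-55/2 + 175/2 − 90) = -15, so the B_2-coordinate is 1/2.
[B_1B_2M] = ½·(11·(10−(15/2)) + 6·(15/2−0) + (35/4)·(0−10)) = ½·(55/2 + 45 − 175/2) = -15/2, so the B_3-coordinate is 1/4.

(1/4, 1/2, 1/4)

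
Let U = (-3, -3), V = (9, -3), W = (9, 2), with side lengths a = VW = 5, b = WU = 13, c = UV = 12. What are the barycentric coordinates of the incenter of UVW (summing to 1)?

The incenter has barycentric coordinates proportional to the opposite side lengths: (5 : 13 : 12).
Normalizing by 5+13+12 = 30 gives (1/6, 13/30, 2/5).

(1/6, 13/30, 2/5)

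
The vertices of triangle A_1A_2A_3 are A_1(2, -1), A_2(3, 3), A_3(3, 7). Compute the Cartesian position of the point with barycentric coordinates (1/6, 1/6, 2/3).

P = (1/6)·A_1 + (1/6)·A_2 + (2/3)·A_3.
x-coordinate: (1/6)·2 + (1/6)·3 + (2/3)·3 = 17/6.
y-coordinate: (1/6)·(-1) + (1/6)·3 + (2/3)·7 = 5.

(17/6, 5)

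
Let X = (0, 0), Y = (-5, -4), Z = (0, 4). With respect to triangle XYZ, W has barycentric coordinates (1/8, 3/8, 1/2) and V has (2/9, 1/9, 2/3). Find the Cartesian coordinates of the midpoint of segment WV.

(-175/144, 49/36)

Barycentric coordinates of the midpoint are the average: (25/144, 35/144, 7/12).
Converting: (25/144)·X + (35/144)·Y + (7/12)·Z = (-175/144, 49/36).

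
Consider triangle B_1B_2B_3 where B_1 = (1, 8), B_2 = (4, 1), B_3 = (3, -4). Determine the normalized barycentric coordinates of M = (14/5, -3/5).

Signed area of the reference triangle: [B_1B_2B_3] = ½·(1·(1−(-4)) + 4·(-4−8) + 3·(8−1)) = ½·(5 − 48 + 21) = -11.
[MB_2B_3] = ½·((14/5)·(1−(-4)) + 4·(-4−(-3/5)) + 3·(-3/5−1)) = ½·(14 − 68/5 − 24/5) = -11/5, so the B_1-coordinate is (-11/5)/(-11) = 1/5.
[B_1MB_3] = ½·(1·(-3/5−(-4)) + (14/5)·(-4−8) + 3·(8−(-3/5))) = ½·(17/5 − 168/5 + 129/5) = -11/5, so the B_2-coordinate is 1/5.
[B_1B_2M] = ½·(1·(1−(-3/5)) + 4·(-3/5−8) + (14/5)·(8−1)) = ½·(8/5 − 172/5 + 98/5) = -33/5, so the B_3-coordinate is 3/5.
Check: 1/5 + 1/5 + 3/5 = 1.

(1/5, 1/5, 3/5)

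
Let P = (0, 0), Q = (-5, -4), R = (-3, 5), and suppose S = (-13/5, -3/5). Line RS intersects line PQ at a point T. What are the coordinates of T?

(-5/2, -2)

Barycentric coordinates of S with respect to PQR: (2/5, 2/5, 1/5).
On side PQ the R-coordinate is zero; dropping S's R-weight 1/5 and renormalizing the remaining 2/5 : 2/5 gives weights 1/2, 1/2 on P, Q.
T = (1/2)·(0, 0) + (1/2)·(-5, -4) = (-5/2, -2).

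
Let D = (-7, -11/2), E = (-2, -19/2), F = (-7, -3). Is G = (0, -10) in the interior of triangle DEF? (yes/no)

no

Barycentric coordinates of G: (-21/25, 7/5, 11/25).
The three coordinates are negative, positive, positive; a point is interior exactly when all three are positive.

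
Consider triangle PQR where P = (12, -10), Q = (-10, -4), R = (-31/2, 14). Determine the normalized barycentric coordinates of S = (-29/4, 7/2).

Signed area of the reference triangle: [PQR] = ½·(12·(-4−14) + (-10)·(14−(-10)) + (-31/2)·(-10−(-4))) = ½·(-216 − 240 + 93) = -363/2.
[SQR] = ½·((-29/4)·(-4−14) + (-10)·(14−(7/2)) + (-31/2)·(7/2−(-4))) = ½·(261/2 − 105 − 465/4) = -363/8, so the P-coordinate is (-363/8)/(-363/2) = 1/4.
[PSR] = ½·(12·(7/2−14) + (-29/4)·(14−(-10)) + (-31/2)·(-10−(7/2))) = ½·(-126 − 174 + 837/4) = -363/8, so the Q-coordinate is 1/4.
[PQS] = ½·(12·(-4−(7/2)) + (-10)·(7/2−(-10)) + (-29/4)·(-10−(-4))) = ½·(-90 − 135 + 87/2) = -363/4, so the R-coordinate is 1/2.
Check: 1/4 + 1/4 + 1/2 = 1.

(1/4, 1/4, 1/2)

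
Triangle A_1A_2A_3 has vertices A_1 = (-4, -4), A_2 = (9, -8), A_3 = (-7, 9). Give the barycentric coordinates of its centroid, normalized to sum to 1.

(1/3, 1/3, 1/3)

The centroid is the average of the vertices, so each weight is 1/3.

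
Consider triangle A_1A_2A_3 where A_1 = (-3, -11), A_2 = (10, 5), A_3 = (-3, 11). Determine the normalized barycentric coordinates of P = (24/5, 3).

Signed area of the reference triangle: [A_1A_2A_3] = ½·((-3)·(5−11) + 10·(11−(-11)) + (-3)·(-11−5)) = ½·(18 + 220 + 48) = 143.
[PA_2A_3] = ½·((24/5)·(5−11) + 10·(11−3) + (-3)·(3−5)) = ½·(-144/5 + 80 + 6) = 143/5, so the A_1-coordinate is (143/5)/143 = 1/5.
[A_1PA_3] = ½·((-3)·(3−11) + (24/5)·(11−(-11)) + (-3)·(-11−3)) = ½·(24 + 528/5 + 42) = 429/5, so the A_2-coordinate is 3/5.
[A_1A_2P] = ½·((-3)·(5−3) + 10·(3−(-11)) + (24/5)·(-11−5)) = ½·(-6 + 140 − 384/5) = 143/5, so the A_3-coordinate is 1/5.
Check: 1/5 + 3/5 + 1/5 = 1.

(1/5, 3/5, 1/5)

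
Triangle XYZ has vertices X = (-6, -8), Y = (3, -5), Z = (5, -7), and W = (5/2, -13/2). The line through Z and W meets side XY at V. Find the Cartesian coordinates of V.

Barycentric coordinates of W with respect to XYZ: (1/6, 1/3, 1/2).
On side XY the Z-coordinate is zero; dropping W's Z-weight 1/2 and renormalizing the remaining 1/6 : 1/3 gives weights 1/3, 2/3 on X, Y.
V = (1/3)·(-6, -8) + (2/3)·(3, -5) = (0, -6).

(0, -6)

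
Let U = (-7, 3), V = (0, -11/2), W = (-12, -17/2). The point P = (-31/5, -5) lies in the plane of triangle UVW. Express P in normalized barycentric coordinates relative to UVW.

Signed area of the reference triangle: [UVW] = ½·((-7)·(-11/2−(-17/2)) + 0·(-17/2−3) + (-12)·(3−(-11/2))) = ½·(-21 + 0 − 102) = -123/2.
[PVW] = ½·((-31/5)·(-11/2−(-17/2)) + 0·(-17/2−(-5)) + (-12)·(-5−(-11/2))) = ½·(-93/5 + 0 − 6) = -123/10, so the U-coordinate is (-123/10)/(-123/2) = 1/5.
[UPW] = ½·((-7)·(-5−(-17/2)) + (-31/5)·(-17/2−3) + (-12)·(3−(-5))) = ½·(-49/2 + 713/10 − 96) = -123/5, so the V-coordinate is 2/5.
[UVP] = ½·((-7)·(-11/2−(-5)) + 0·(-5−3) + (-31/5)·(3−(-11/2))) = ½·(7/2 + 0 − 527/10) = -123/5, so the W-coordinate is 2/5.
Check: 1/5 + 2/5 + 2/5 = 1.

(1/5, 2/5, 2/5)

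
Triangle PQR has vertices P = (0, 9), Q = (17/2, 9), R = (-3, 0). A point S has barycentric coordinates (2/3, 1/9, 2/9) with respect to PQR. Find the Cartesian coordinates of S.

S = (2/3)·P + (1/9)·Q + (2/9)·R.
x-coordinate: (2/3)·0 + (1/9)·(17/2) + (2/9)·(-3) = 5/18.
y-coordinate: (2/3)·9 + (1/9)·9 + (2/9)·0 = 7.

(5/18, 7)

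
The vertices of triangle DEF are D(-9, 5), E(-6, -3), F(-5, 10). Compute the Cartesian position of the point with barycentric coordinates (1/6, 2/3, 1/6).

G = (1/6)·D + (2/3)·E + (1/6)·F.
x-coordinate: (1/6)·(-9) + (2/3)·(-6) + (1/6)·(-5) = -19/3.
y-coordinate: (1/6)·5 + (2/3)·(-3) + (1/6)·10 = 1/2.

(-19/3, 1/2)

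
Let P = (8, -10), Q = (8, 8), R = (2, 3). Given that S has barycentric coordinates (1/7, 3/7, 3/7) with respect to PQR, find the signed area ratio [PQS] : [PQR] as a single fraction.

The signed ratio [PQS]/[PQR] equals the barycentric coordinate of S at vertex R, which is 3/7.

3/7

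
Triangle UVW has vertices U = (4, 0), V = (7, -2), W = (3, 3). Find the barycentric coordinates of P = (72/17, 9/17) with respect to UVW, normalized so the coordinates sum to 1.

Signed area of the reference triangle: [UVW] = ½·(4·(-2−3) + 7·(3−0) + 3·(0−(-2))) = ½·(-20 + 21 + 6) = 7/2.
[PVW] = ½·((72/17)·(-2−3) + 7·(3−(9/17)) + 3·(9/17−(-2))) = ½·(-360/17 + 294/17 + 129/17) = 63/34, so the U-coordinate is (63/34)/(7/2) = 9/17.
[UPW] = ½·(4·(9/17−3) + (72/17)·(3−0) + 3·(0−(9/17))) = ½·(-168/17 + 216/17 − 27/17) = 21/34, so the V-coordinate is 3/17.
[UVP] = ½·(4·(-2−(9/17)) + 7·(9/17−0) + (72/17)·(0−(-2))) = ½·(-172/17 + 63/17 + 144/17) = 35/34, so the W-coordinate is 5/17.
Check: 9/17 + 3/17 + 5/17 = 1.

(9/17, 3/17, 5/17)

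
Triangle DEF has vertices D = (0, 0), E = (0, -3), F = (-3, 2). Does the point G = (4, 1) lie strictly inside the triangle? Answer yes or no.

no

Barycentric coordinates of G: (32/9, -11/9, -4/3).
The three coordinates are positive, negative, negative; a point is interior exactly when all three are positive.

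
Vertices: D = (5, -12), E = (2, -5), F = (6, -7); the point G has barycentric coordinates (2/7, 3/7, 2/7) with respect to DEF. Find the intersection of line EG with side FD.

(11/2, -19/2)

Line EG meets FD where the E-coordinate vanishes; zeroing G's E-weight and renormalizing leaves F, D-weights 2/7 : 2/7 → (1/2, 1/2).
So H = (1/2)·F + (1/2)·D = (11/2, -19/2).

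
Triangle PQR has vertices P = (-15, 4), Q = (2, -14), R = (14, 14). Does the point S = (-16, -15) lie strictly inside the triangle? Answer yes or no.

no

Barycentric coordinates of S: (123/173, 541/692, -341/692).
The three coordinates are positive, positive, negative; a point is interior exactly when all three are positive.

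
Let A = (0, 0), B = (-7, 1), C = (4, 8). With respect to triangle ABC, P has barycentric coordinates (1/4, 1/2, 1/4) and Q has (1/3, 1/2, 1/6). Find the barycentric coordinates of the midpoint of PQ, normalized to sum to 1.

(7/24, 1/2, 5/24)

Since both coordinate triples sum to 1, the midpoint's barycentrics are the componentwise average.
(1/4+1/3)/2 = 7/24; similarly 1/2 and 5/24.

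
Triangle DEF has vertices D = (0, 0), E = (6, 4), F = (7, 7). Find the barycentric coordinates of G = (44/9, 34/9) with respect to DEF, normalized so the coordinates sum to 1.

(2/9, 5/9, 2/9)

Signed area of the reference triangle: [DEF] = ½·(0·(4−7) + 6·(7−0) + 7·(0−4)) = ½·(0 + 42 − 28) = 7.
[GEF] = ½·((44/9)·(4−7) + 6·(7−(34/9)) + 7·(34/9−4)) = ½·(-44/3 + 58/3 − 14/9) = 14/9, so the D-coordinate is (14/9)/7 = 2/9.
[DGF] = ½·(0·(34/9−7) + (44/9)·(7−0) + 7·(0−(34/9))) = ½·(0 + 308/9 − 238/9) = 35/9, so the E-coordinate is 5/9.
[DEG] = ½·(0·(4−(34/9)) + 6·(34/9−0) + (44/9)·(0−4)) = ½·(0 + 68/3 − 176/9) = 14/9, so the F-coordinate is 2/9.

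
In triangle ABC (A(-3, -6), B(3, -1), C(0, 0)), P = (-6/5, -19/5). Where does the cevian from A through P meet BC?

Barycentric coordinates of P with respect to ABC: (3/5, 1/5, 1/5).
On side BC the A-coordinate is zero; dropping P's A-weight 3/5 and renormalizing the remaining 1/5 : 1/5 gives weights 1/2, 1/2 on B, C.
Q = (1/2)·(3, -1) + (1/2)·(0, 0) = (3/2, -1/2).

(3/2, -1/2)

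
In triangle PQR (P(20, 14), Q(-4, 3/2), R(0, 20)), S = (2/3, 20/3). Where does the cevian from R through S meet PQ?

(4/5, 4)

Barycentric coordinates of S with respect to PQR: (1/6, 2/3, 1/6).
On side PQ the R-coordinate is zero; dropping S's R-weight 1/6 and renormalizing the remaining 1/6 : 2/3 gives weights 1/5, 4/5 on P, Q.
T = (1/5)·(20, 14) + (4/5)·(-4, 3/2) = (4/5, 4).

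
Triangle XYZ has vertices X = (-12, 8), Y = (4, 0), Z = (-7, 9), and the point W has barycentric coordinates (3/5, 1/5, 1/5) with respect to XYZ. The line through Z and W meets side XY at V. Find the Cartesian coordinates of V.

Line ZW meets XY where the Z-coordinate vanishes; zeroing W's Z-weight and renormalizing leaves X, Y-weights 3/5 : 1/5 → (3/4, 1/4).
So V = (3/4)·X + (1/4)·Y = (-8, 6).

(-8, 6)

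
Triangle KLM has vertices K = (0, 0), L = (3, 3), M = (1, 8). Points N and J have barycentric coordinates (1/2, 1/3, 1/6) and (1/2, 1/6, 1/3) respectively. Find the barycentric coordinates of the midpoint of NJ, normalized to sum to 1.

Since both coordinate triples sum to 1, the midpoint's barycentrics are the componentwise average.
(1/2+1/2)/2 = 1/2; similarly 1/4 and 1/4.

(1/2, 1/4, 1/4)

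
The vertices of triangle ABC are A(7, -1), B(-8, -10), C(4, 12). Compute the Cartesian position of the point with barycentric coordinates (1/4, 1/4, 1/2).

P = (1/4)·A + (1/4)·B + (1/2)·C.
x-coordinate: (1/4)·7 + (1/4)·(-8) + (1/2)·4 = 7/4.
y-coordinate: (1/4)·(-1) + (1/4)·(-10) + (1/2)·12 = 13/4.

(7/4, 13/4)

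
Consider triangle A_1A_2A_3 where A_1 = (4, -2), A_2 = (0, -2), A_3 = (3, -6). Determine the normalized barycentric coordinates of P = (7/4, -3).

Signed area of the reference triangle: [A_1A_2A_3] = ½·(4·(-2−(-6)) + 0·(-6−(-2)) + 3·(-2−(-2))) = ½·(16 + 0 + 0) = 8.
[PA_2A_3] = ½·((7/4)·(-2−(-6)) + 0·(-6−(-3)) + 3·(-3−(-2))) = ½·(7 + 0 − 3) = 2, so the A_1-coordinate is 2/8 = 1/4.
[A_1PA_3] = ½·(4·(-3−(-6)) + (7/4)·(-6−(-2)) + 3·(-2−(-3))) = ½·(12 − 7 + 3) = 4, so the A_2-coordinate is 1/2.
[A_1A_2P] = ½·(4·(-2−(-3)) + 0·(-3−(-2)) + (7/4)·(-2−(-2))) = ½·(4 + 0 + 0) = 2, so the A_3-coordinate is 1/4.

(1/4, 1/2, 1/4)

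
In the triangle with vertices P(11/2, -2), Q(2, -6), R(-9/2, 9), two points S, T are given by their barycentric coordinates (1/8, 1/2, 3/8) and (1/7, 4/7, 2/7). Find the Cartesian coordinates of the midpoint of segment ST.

Barycentric coordinates of the midpoint are the average: (15/112, 15/28, 37/112).
Converting: (15/112)·P + (15/28)·Q + (37/112)·R = (9/28, -57/112).

(9/28, -57/112)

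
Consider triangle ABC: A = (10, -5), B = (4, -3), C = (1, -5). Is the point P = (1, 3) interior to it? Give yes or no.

Barycentric coordinates of P: (-4/3, 4, -5/3).
The three coordinates are negative, positive, negative; a point is interior exactly when all three are positive.

no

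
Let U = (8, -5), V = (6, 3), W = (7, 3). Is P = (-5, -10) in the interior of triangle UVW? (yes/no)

Barycentric coordinates of P: (13/8, 109/8, -57/4).
The three coordinates are positive, positive, negative; a point is interior exactly when all three are positive.

no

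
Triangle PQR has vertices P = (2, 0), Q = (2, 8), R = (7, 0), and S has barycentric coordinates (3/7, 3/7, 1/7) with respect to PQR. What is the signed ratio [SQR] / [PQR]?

3/7

The signed ratio [SQR]/[PQR] equals the barycentric coordinate of S at vertex P, which is 3/7.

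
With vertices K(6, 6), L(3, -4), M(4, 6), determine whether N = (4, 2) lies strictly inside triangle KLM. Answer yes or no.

yes

Barycentric coordinates of N: (1/5, 2/5, 2/5).
The three coordinates are positive, positive, positive; a point is interior exactly when all three are positive.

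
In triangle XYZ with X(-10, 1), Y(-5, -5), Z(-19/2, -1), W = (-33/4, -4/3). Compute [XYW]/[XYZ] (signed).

1/6

[XYZ] = ½·((-10)·(-5−(-1)) + (-5)·(-1−1) + (-19/2)·(1−(-5))) = ½·(40 + 10 − 57) = -7/2.
[XYW] = ½·((-10)·(-5−(-4/3)) + (-5)·(-4/3−1) + (-33/4)·(1−(-5))) = ½·(110/3 + 35/3 − 99/2) = -7/12, so the ratio is (-7/12)/(-7/2) = 1/6.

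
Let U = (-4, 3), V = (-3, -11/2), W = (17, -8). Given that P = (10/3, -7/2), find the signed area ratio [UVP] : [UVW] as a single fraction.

1/3

[UVW] = ½·((-4)·(-11/2−(-8)) + (-3)·(-8−3) + 17·(3−(-11/2))) = ½·(-10 + 33 + 289/2) = 335/4.
[UVP] = ½·((-4)·(-11/2−(-7/2)) + (-3)·(-7/2−3) + (10/3)·(3−(-11/2))) = ½·(8 + 39/2 + 85/3) = 335/12, so the ratio is (335/12)/(335/4) = 1/3.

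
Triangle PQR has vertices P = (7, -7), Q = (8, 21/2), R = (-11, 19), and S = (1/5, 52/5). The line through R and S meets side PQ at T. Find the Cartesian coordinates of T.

(23/3, 14/3)

Barycentric coordinates of S with respect to PQR: (1/5, 2/5, 2/5).
On side PQ the R-coordinate is zero; dropping S's R-weight 2/5 and renormalizing the remaining 1/5 : 2/5 gives weights 1/3, 2/3 on P, Q.
T = (1/3)·(7, -7) + (2/3)·(8, 21/2) = (23/3, 14/3).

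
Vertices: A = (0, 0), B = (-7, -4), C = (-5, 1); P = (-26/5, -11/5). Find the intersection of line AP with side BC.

(-13/2, -11/4)

Barycentric coordinates of P with respect to ABC: (1/5, 3/5, 1/5).
On side BC the A-coordinate is zero; dropping P's A-weight 1/5 and renormalizing the remaining 3/5 : 1/5 gives weights 3/4, 1/4 on B, C.
Q = (3/4)·(-7, -4) + (1/4)·(-5, 1) = (-13/2, -11/4).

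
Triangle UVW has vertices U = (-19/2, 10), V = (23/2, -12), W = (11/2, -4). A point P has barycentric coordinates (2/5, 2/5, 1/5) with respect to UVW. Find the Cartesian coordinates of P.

P = (2/5)·U + (2/5)·V + (1/5)·W.
x-coordinate: (2/5)·(-19/2) + (2/5)·(23/2) + (1/5)·(11/2) = 19/10.
y-coordinate: (2/5)·10 + (2/5)·(-12) + (1/5)·(-4) = -8/5.

(19/10, -8/5)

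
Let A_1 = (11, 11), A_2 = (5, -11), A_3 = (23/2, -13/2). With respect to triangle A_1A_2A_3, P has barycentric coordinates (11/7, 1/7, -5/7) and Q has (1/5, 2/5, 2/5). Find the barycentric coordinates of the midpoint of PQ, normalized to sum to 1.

(31/35, 19/70, -11/70)

Since both coordinate triples sum to 1, the midpoint's barycentrics are the componentwise average.
(11/7+1/5)/2 = 31/35; similarly 19/70 and -11/70.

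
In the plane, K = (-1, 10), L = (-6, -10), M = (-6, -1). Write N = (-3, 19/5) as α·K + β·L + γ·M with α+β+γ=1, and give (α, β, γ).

Signed area of the reference triangle: [KLM] = ½·((-1)·(-10−(-1)) + (-6)·(-1−10) + (-6)·(10−(-10))) = ½·(9 + 66 − 120) = -45/2.
[NLM] = ½·((-3)·(-10−(-1)) + (-6)·(-1−(19/5)) + (-6)·(19/5−(-10))) = ½·(27 + 144/5 − 414/5) = -27/2, so the K-coordinate is (-27/2)/(-45/2) = 3/5.
[KNM] = ½·((-1)·(19/5−(-1)) + (-3)·(-1−10) + (-6)·(10−(19/5))) = ½·(-24/5 + 33 − 186/5) = -9/2, so the L-coordinate is 1/5.
[KLN] = ½·((-1)·(-10−(19/5)) + (-6)·(19/5−10) + (-3)·(10−(-10))) = ½·(69/5 + 186/5 − 60) = -9/2, so the M-coordinate is 1/5.
Check: 3/5 + 1/5 + 1/5 = 1.

(3/5, 1/5, 1/5)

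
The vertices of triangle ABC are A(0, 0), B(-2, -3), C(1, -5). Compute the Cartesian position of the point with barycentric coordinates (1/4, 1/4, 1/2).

(0, -13/4)

P = (1/4)·A + (1/4)·B + (1/2)·C.
x-coordinate: (1/4)·0 + (1/4)·(-2) + (1/2)·1 = 0.
y-coordinate: (1/4)·0 + (1/4)·(-3) + (1/2)·(-5) = -13/4.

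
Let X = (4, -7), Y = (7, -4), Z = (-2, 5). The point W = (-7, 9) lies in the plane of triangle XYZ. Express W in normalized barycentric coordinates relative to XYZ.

Signed area of the reference triangle: [XYZ] = ½·(4·(-4−5) + 7·(5−(-7)) + (-2)·(-7−(-4))) = ½·(-36 + 84 + 6) = 27.
[WYZ] = ½·((-7)·(-4−5) + 7·(5−9) + (-2)·(9−(-4))) = ½·(63 − 28 − 26) = 9/2, so the X-coordinate is (9/2)/27 = 1/6.
[XWZ] = ½·(4·(9−5) + (-7)·(5−(-7)) + (-2)·(-7−9)) = ½·(16 − 84 + 32) = -18, so the Y-coordinate is -2/3.
[XYW] = ½·(4·(-4−9) + 7·(9−(-7)) + (-7)·(-7−(-4))) = ½·(-52 + 112 + 21) = 81/2, so the Z-coordinate is 3/2.

(1/6, -2/3, 3/2)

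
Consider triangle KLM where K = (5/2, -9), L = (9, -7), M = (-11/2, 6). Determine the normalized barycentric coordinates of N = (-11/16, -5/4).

Signed area of the reference triangle: [KLM] = ½·((5/2)·(-7−6) + 9·(6−(-9)) + (-11/2)·(-9−(-7))) = ½·(-65/2 + 135 + 11) = 227/4.
[NLM] = ½·((-11/16)·(-7−6) + 9·(6−(-5/4)) + (-11/2)·(-5/4−(-7))) = ½·(143/16 + 261/4 − 253/8) = 681/32, so the K-coordinate is (681/32)/(227/4) = 3/8.
[KNM] = ½·((5/2)·(-5/4−6) + (-11/16)·(6−(-9)) + (-11/2)·(-9−(-5/4))) = ½·(-145/8 − 165/16 + 341/8) = 227/32, so the L-coordinate is 1/8.
[KLN] = ½·((5/2)·(-7−(-5/4)) + 9·(-5/4−(-9)) + (-11/16)·(-9−(-7))) = ½·(-115/8 + 279/4 + 11/8) = 227/8, so the M-coordinate is 1/2.

(3/8, 1/8, 1/2)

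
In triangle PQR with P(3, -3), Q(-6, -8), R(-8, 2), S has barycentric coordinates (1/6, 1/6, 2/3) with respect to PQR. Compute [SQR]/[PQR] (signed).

The signed ratio [SQR]/[PQR] equals the barycentric coordinate of S at vertex P, which is 1/6.

1/6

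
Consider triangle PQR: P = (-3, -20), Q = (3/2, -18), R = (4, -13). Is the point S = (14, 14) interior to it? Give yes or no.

no

Barycentric coordinates of S: (1, -34/5, 34/5).
The three coordinates are positive, negative, positive; a point is interior exactly when all three are positive.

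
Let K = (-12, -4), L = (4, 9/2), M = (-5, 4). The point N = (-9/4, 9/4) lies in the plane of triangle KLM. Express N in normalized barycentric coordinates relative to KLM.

(1/4, 1/2, 1/4)

Signed area of the reference triangle: [KLM] = ½·((-12)·(9/2−4) + 4·(4−(-4)) + (-5)·(-4−(9/2))) = ½·(-6 + 32 + 85/2) = 137/4.
[NLM] = ½·((-9/4)·(9/2−4) + 4·(4−(9/4)) + (-5)·(9/4−(9/2))) = ½·(-9/8 + 7 + 45/4) = 137/16, so the K-coordinate is (137/16)/(137/4) = 1/4.
[KNM] = ½·((-12)·(9/4−4) + (-9/4)·(4−(-4)) + (-5)·(-4−(9/4))) = ½·(21 − 18 + 125/4) = 137/8, so the L-coordinate is 1/2.
[KLN] = ½·((-12)·(9/2−(9/4)) + 4·(9/4−(-4)) + (-9/4)·(-4−(9/2))) = ½·(-27 + 25 + 153/8) = 137/16, so the M-coordinate is 1/4.
Check: 1/4 + 1/2 + 1/4 = 1.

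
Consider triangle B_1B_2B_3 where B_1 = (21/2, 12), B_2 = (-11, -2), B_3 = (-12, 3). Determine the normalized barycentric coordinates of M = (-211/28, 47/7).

(3/14, -5/14, 8/7)

Signed area of the reference triangle: [B_1B_2B_3] = ½·((21/2)·(-2−3) + (-11)·(3−12) + (-12)·(12−(-2))) = ½·(-105/2 + 99 − 168) = -243/4.
[MB_2B_3] = ½·((-211/28)·(-2−3) + (-11)·(3−(47/7)) + (-12)·(47/7−(-2))) = ½·(1055/28 + 286/7 − 732/7) = -729/56, so the B_1-coordinate is (-729/56)/(-243/4) = 3/14.
[B_1MB_3] = ½·((21/2)·(47/7−3) + (-211/28)·(3−12) + (-12)·(12−(47/7))) = ½·(39 + 1899/28 − 444/7) = 1215/56, so the B_2-coordinate is -5/14.
[B_1B_2M] = ½·((21/2)·(-2−(47/7)) + (-11)·(47/7−12) + (-211/28)·(12−(-2))) = ½·(-183/2 + 407/7 − 211/2) = -486/7, so the B_3-coordinate is 8/7.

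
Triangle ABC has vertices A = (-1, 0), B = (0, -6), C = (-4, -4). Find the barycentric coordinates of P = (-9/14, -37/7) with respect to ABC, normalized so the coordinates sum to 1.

(1/14, 11/14, 1/7)

Signed area of the reference triangle: [ABC] = ½·((-1)·(-6−(-4)) + 0·(-4−0) + (-4)·(0−(-6))) = ½·(2 + 0 − 24) = -11.
[PBC] = ½·((-9/14)·(-6−(-4)) + 0·(-4−(-37/7)) + (-4)·(-37/7−(-6))) = ½·(9/7 + 0 − 20/7) = -11/14, so the A-coordinate is (-11/14)/(-11) = 1/14.
[APC] = ½·((-1)·(-37/7−(-4)) + (-9/14)·(-4−0) + (-4)·(0−(-37/7))) = ½·(9/7 + 18/7 − 148/7) = -121/14, so the B-coordinate is 11/14.
[ABP] = ½·((-1)·(-6−(-37/7)) + 0·(-37/7−0) + (-9/14)·(0−(-6))) = ½·(5/7 + 0 − 27/7) = -11/7, so the C-coordinate is 1/7.
Check: 1/14 + 11/14 + 1/7 = 1.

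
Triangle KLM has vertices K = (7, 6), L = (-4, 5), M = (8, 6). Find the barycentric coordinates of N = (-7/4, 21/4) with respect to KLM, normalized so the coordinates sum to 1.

(3/4, 3/4, -1/2)

Signed area of the reference triangle: [KLM] = ½·(7·(5−6) + (-4)·(6−6) + 8·(6−5)) = ½·(-7 + 0 + 8) = 1/2.
[NLM] = ½·((-7/4)·(5−6) + (-4)·(6−(21/4)) + 8·(21/4−5)) = ½·(7/4 − 3 + 2) = 3/8, so the K-coordinate is (3/8)/(1/2) = 3/4.
[KNM] = ½·(7·(21/4−6) + (-7/4)·(6−6) + 8·(6−(21/4))) = ½·(-21/4 + 0 + 6) = 3/8, so the L-coordinate is 3/4.
[KLN] = ½·(7·(5−(21/4)) + (-4)·(21/4−6) + (-7/4)·(6−5)) = ½·(-7/4 + 3 − 7/4) = -1/4, so the M-coordinate is -1/2.
Check: 3/4 + 3/4 − 1/2 = 1.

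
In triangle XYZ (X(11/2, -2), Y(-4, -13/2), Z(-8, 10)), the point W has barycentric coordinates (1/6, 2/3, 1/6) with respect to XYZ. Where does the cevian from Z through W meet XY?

Line ZW meets XY where the Z-coordinate vanishes; zeroing W's Z-weight and renormalizing leaves X, Y-weights 1/6 : 2/3 → (1/5, 4/5).
So V = (1/5)·X + (4/5)·Y = (-21/10, -28/5).

(-21/10, -28/5)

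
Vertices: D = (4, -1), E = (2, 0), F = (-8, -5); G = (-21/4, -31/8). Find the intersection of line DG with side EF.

Barycentric coordinates of G with respect to DEF: (1/8, 1/8, 3/4).
On side EF the D-coordinate is zero; dropping G's D-weight 1/8 and renormalizing the remaining 1/8 : 3/4 gives weights 1/7, 6/7 on E, F.
H = (1/7)·(2, 0) + (6/7)·(-8, -5) = (-46/7, -30/7).

(-46/7, -30/7)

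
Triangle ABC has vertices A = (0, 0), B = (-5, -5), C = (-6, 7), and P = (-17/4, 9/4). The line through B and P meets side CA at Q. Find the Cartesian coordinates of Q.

Barycentric coordinates of P with respect to ABC: (1/4, 1/4, 1/2).
On side CA the B-coordinate is zero; dropping P's B-weight 1/4 and renormalizing the remaining 1/2 : 1/4 gives weights 2/3, 1/3 on C, A.
Q = (2/3)·(-6, 7) + (1/3)·(0, 0) = (-4, 14/3).

(-4, 14/3)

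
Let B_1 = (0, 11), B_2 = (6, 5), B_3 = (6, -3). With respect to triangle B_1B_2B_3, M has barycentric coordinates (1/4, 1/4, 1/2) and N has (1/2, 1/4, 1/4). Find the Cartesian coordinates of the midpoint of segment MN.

Barycentric coordinates of the midpoint are the average: (3/8, 1/4, 3/8).
Converting: (3/8)·B_1 + (1/4)·B_2 + (3/8)·B_3 = (15/4, 17/4).

(15/4, 17/4)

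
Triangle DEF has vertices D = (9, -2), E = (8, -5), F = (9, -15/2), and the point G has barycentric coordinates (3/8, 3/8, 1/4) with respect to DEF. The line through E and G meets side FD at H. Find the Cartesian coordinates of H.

Line EG meets FD where the E-coordinate vanishes; zeroing G's E-weight and renormalizing leaves F, D-weights 1/4 : 3/8 → (2/5, 3/5).
So H = (2/5)·F + (3/5)·D = (9, -21/5).

(9, -21/5)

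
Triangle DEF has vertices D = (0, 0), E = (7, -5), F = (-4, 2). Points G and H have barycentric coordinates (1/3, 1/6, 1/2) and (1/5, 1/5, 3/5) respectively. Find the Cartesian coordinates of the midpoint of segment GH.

Barycentric coordinates of the midpoint are the average: (4/15, 11/60, 11/20).
Converting: (4/15)·D + (11/60)·E + (11/20)·F = (-11/12, 11/60).

(-11/12, 11/60)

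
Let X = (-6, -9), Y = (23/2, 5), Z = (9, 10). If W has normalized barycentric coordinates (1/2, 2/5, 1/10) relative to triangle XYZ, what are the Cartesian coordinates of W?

W = (1/2)·X + (2/5)·Y + (1/10)·Z.
x-coordinate: (1/2)·(-6) + (2/5)·(23/2) + (1/10)·9 = 5/2.
y-coordinate: (1/2)·(-9) + (2/5)·5 + (1/10)·10 = -3/2.

(5/2, -3/2)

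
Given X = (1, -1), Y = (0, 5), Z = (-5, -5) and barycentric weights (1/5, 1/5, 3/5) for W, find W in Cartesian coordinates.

W = (1/5)·X + (1/5)·Y + (3/5)·Z.
x-coordinate: (1/5)·1 + (1/5)·0 + (3/5)·(-5) = -14/5.
y-coordinate: (1/5)·(-1) + (1/5)·5 + (3/5)·(-5) = -11/5.

(-14/5, -11/5)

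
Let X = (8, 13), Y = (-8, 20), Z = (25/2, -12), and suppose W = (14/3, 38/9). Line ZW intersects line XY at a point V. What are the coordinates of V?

(-8/5, 86/5)

Barycentric coordinates of W with respect to XYZ: (2/9, 1/3, 4/9).
On side XY the Z-coordinate is zero; dropping W's Z-weight 4/9 and renormalizing the remaining 2/9 : 1/3 gives weights 2/5, 3/5 on X, Y.
V = (2/5)·(8, 13) + (3/5)·(-8, 20) = (-8/5, 86/5).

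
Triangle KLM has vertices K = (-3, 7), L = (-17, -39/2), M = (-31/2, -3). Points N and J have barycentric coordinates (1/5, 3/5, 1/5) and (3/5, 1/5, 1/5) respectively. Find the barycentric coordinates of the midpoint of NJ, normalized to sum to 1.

(2/5, 2/5, 1/5)

Since both coordinate triples sum to 1, the midpoint's barycentrics are the componentwise average.
(1/5+3/5)/2 = 2/5; similarly 2/5 and 1/5.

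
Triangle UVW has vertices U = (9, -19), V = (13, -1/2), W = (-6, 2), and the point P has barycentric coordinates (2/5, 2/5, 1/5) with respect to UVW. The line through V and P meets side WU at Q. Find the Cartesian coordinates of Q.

Line VP meets WU where the V-coordinate vanishes; zeroing P's V-weight and renormalizing leaves W, U-weights 1/5 : 2/5 → (1/3, 2/3).
So Q = (1/3)·W + (2/3)·U = (4, -12).

(4, -12)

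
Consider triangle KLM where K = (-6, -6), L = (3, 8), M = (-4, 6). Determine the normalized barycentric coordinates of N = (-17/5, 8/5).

(2/5, 1/5, 2/5)

Signed area of the reference triangle: [KLM] = ½·((-6)·(8−6) + 3·(6−(-6)) + (-4)·(-6−8)) = ½·(-12 + 36 + 56) = 40.
[NLM] = ½·((-17/5)·(8−6) + 3·(6−(8/5)) + (-4)·(8/5−8)) = ½·(-34/5 + 66/5 + 128/5) = 16, so the K-coordinate is 16/40 = 2/5.
[KNM] = ½·((-6)·(8/5−6) + (-17/5)·(6−(-6)) + (-4)·(-6−(8/5))) = ½·(132/5 − 204/5 + 152/5) = 8, so the L-coordinate is 1/5.
[KLN] = ½·((-6)·(8−(8/5)) + 3·(8/5−(-6)) + (-17/5)·(-6−8)) = ½·(-192/5 + 114/5 + 238/5) = 16, so the M-coordinate is 2/5.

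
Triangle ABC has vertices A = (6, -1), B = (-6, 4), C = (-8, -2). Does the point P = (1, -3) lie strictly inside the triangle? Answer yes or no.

Barycentric coordinates of P: (28/41, -23/82, 49/82).
The three coordinates are positive, negative, positive; a point is interior exactly when all three are positive.

no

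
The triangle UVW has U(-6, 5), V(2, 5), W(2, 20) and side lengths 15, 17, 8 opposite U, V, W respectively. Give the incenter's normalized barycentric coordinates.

(3/8, 17/40, 1/5)

The incenter has barycentric coordinates proportional to the opposite side lengths: (15 : 17 : 8).
Normalizing by 15+17+8 = 40 gives (3/8, 17/40, 1/5).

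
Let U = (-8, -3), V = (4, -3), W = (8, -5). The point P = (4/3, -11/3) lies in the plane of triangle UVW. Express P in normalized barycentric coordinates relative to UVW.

(1/3, 1/3, 1/3)

Signed area of the reference triangle: [UVW] = ½·((-8)·(-3−(-5)) + 4·(-5−(-3)) + 8·(-3−(-3))) = ½·(-16 − 8 + 0) = -12.
[PVW] = ½·((4/3)·(-3−(-5)) + 4·(-5−(-11/3)) + 8·(-11/3−(-3))) = ½·(8/3 − 16/3 − 16/3) = -4, so the U-coordinate is (-4)/(-12) = 1/3.
[UPW] = ½·((-8)·(-11/3−(-5)) + (4/3)·(-5−(-3)) + 8·(-3−(-11/3))) = ½·(-32/3 − 8/3 + 16/3) = -4, so the V-coordinate is 1/3.
[UVP] = ½·((-8)·(-3−(-11/3)) + 4·(-11/3−(-3)) + (4/3)·(-3−(-3))) = ½·(-16/3 − 8/3 + 0) = -4, so the W-coordinate is 1/3.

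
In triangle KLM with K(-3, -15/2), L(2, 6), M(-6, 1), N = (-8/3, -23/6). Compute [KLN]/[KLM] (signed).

1/6

[KLM] = ½·((-3)·(6−1) + 2·(1−(-15/2)) + (-6)·(-15/2−6)) = ½·(-15 + 17 + 81) = 83/2.
[KLN] = ½·((-3)·(6−(-23/6)) + 2·(-23/6−(-15/2)) + (-8/3)·(-15/2−6)) = ½·(-59/2 + 22/3 + 36) = 83/12, so the ratio is (83/12)/(83/2) = 1/6.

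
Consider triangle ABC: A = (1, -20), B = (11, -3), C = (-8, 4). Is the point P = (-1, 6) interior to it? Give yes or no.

no

Barycentric coordinates of P: (-29/131, 62/131, 98/131).
The three coordinates are negative, positive, positive; a point is interior exactly when all three are positive.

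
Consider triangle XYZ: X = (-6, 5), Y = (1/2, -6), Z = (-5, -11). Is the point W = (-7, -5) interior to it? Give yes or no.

no

Barycentric coordinates of W: (43/93, -26/93, 76/93).
The three coordinates are positive, negative, positive; a point is interior exactly when all three are positive.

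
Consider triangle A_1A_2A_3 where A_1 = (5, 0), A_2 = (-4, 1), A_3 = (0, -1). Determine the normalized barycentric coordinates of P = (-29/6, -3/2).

(-5/6, 1/6, 5/3)

Signed area of the reference triangle: [A_1A_2A_3] = ½·(5·(1−(-1)) + (-4)·(-1−0) + 0·(0−1)) = ½·(10 + 4 + 0) = 7.
[PA_2A_3] = ½·((-29/6)·(1−(-1)) + (-4)·(-1−(-3/2)) + 0·(-3/2−1)) = ½·(-29/3 − 2 + 0) = -35/6, so the A_1-coordinate is (-35/6)/7 = -5/6.
[A_1PA_3] = ½·(5·(-3/2−(-1)) + (-29/6)·(-1−0) + 0·(0−(-3/2))) = ½·(-5/2 + 29/6 + 0) = 7/6, so the A_2-coordinate is 1/6.
[A_1A_2P] = ½·(5·(1−(-3/2)) + (-4)·(-3/2−0) + (-29/6)·(0−1)) = ½·(25/2 + 6 + 29/6) = 35/3, so the A_3-coordinate is 5/3.
Check: -5/6 + 1/6 + 5/3 = 1.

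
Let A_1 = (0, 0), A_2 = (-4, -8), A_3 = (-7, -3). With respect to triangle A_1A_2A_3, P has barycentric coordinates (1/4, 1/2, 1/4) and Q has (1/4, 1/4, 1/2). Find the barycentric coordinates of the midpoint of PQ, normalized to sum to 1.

(1/4, 3/8, 3/8)

Since both coordinate triples sum to 1, the midpoint's barycentrics are the componentwise average.
(1/4+1/4)/2 = 1/4; similarly 3/8 and 3/8.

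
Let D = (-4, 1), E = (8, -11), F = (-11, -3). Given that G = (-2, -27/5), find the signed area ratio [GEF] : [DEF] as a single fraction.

[DEF] = ½·((-4)·(-11−(-3)) + 8·(-3−1) + (-11)·(1−(-11))) = ½·(32 − 32 − 132) = -66.
[GEF] = ½·((-2)·(-11−(-3)) + 8·(-3−(-27/5)) + (-11)·(-27/5−(-11))) = ½·(16 + 96/5 − 308/5) = -66/5, so the ratio is (-66/5)/(-66) = 1/5.

1/5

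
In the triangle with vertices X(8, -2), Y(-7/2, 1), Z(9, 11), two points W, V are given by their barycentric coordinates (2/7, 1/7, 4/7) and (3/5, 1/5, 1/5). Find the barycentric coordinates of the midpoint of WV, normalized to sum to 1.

(31/70, 6/35, 27/70)

Since both coordinate triples sum to 1, the midpoint's barycentrics are the componentwise average.
(2/7+3/5)/2 = 31/70; similarly 6/35 and 27/70.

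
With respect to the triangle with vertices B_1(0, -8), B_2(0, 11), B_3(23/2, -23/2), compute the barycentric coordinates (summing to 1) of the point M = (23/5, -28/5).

(2/5, 1/5, 2/5)

Signed area of the reference triangle: [B_1B_2B_3] = ½·(0·(11−(-23/2)) + 0·(-23/2−(-8)) + (23/2)·(-8−11)) = ½·(0 + 0 − 437/2) = -437/4.
[MB_2B_3] = ½·((23/5)·(11−(-23/2)) + 0·(-23/2−(-28/5)) + (23/2)·(-28/5−11)) = ½·(207/2 + 0 − 1909/10) = -437/10, so the B_1-coordinate is (-437/10)/(-437/4) = 2/5.
[B_1MB_3] = ½·(0·(-28/5−(-23/2)) + (23/5)·(-23/2−(-8)) + (23/2)·(-8−(-28/5))) = ½·(0 − 161/10 − 138/5) = -437/20, so the B_2-coordinate is 1/5.
[B_1B_2M] = ½·(0·(11−(-28/5)) + 0·(-28/5−(-8)) + (23/5)·(-8−11)) = ½·(0 + 0 − 437/5) = -437/10, so the B_3-coordinate is 2/5.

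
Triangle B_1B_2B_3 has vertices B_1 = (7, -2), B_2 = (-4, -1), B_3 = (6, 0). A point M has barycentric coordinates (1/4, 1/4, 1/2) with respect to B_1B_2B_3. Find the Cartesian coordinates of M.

M = (1/4)·B_1 + (1/4)·B_2 + (1/2)·B_3.
x-coordinate: (1/4)·7 + (1/4)·(-4) + (1/2)·6 = 15/4.
y-coordinate: (1/4)·(-2) + (1/4)·(-1) + (1/2)·0 = -3/4.

(15/4, -3/4)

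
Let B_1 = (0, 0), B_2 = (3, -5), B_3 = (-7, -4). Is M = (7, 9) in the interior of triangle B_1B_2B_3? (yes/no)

no

Barycentric coordinates of M: (144/47, -35/47, -62/47).
The three coordinates are positive, negative, negative; a point is interior exactly when all three are positive.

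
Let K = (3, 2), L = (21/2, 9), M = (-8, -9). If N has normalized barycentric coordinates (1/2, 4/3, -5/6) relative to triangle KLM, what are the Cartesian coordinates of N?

(133/6, 41/2)

N = (1/2)·K + (4/3)·L + (-5/6)·M.
x-coordinate: (1/2)·3 + (4/3)·(21/2) + (-5/6)·(-8) = 133/6.
y-coordinate: (1/2)·2 + (4/3)·9 + (-5/6)·(-9) = 41/2.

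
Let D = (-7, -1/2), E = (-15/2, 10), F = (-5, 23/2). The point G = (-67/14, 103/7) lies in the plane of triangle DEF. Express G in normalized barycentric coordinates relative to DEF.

(-2/7, 1/7, 8/7)

Signed area of the reference triangle: [DEF] = ½·((-7)·(10−(23/2)) + (-15/2)·(23/2−(-1/2)) + (-5)·(-1/2−10)) = ½·(21/2 − 90 + 105/2) = -27/2.
[GEF] = ½·((-67/14)·(10−(23/2)) + (-15/2)·(23/2−(103/7)) + (-5)·(103/7−10)) = ½·(201/28 + 675/28 − 165/7) = 27/7, so the D-coordinate is (27/7)/(-27/2) = -2/7.
[DGF] = ½·((-7)·(103/7−(23/2)) + (-67/14)·(23/2−(-1/2)) + (-5)·(-1/2−(103/7))) = ½·(-45/2 − 402/7 + 1065/14) = -27/14, so the E-coordinate is 1/7.
[DEG] = ½·((-7)·(10−(103/7)) + (-15/2)·(103/7−(-1/2)) + (-67/14)·(-1/2−10)) = ½·(33 − 3195/28 + 201/4) = -108/7, so the F-coordinate is 8/7.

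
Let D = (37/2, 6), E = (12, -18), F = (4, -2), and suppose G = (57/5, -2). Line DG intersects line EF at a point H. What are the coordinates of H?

(20/3, -22/3)

Barycentric coordinates of G with respect to DEF: (2/5, 1/5, 2/5).
On side EF the D-coordinate is zero; dropping G's D-weight 2/5 and renormalizing the remaining 1/5 : 2/5 gives weights 1/3, 2/3 on E, F.
H = (1/3)·(12, -18) + (2/3)·(4, -2) = (20/3, -22/3).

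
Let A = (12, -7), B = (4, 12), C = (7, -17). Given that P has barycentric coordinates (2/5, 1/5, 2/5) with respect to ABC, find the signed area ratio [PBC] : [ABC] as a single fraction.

The signed ratio [PBC]/[ABC] equals the barycentric coordinate of P at vertex A, which is 2/5.

2/5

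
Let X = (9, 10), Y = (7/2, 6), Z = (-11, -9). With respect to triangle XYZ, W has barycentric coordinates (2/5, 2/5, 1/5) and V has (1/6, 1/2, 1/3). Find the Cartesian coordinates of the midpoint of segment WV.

Barycentric coordinates of the midpoint are the average: (17/60, 9/20, 4/15).
Converting: (17/60)·X + (9/20)·Y + (4/15)·Z = (143/120, 47/15).

(143/120, 47/15)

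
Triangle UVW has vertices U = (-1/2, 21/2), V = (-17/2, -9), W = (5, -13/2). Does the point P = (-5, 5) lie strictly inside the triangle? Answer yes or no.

Barycentric coordinates of P: (103/139, 61/139, -25/139).
The three coordinates are positive, positive, negative; a point is interior exactly when all three are positive.

no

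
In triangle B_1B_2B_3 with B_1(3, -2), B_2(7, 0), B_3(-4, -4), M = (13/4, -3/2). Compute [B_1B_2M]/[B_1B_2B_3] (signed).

1/4

[B_1B_2B_3] = ½·(3·(0−(-4)) + 7·(-4−(-2)) + (-4)·(-2−0)) = ½·(12 − 14 + 8) = 3.
[B_1B_2M] = ½·(3·(0−(-3/2)) + 7·(-3/2−(-2)) + (13/4)·(-2−0)) = ½·(9/2 + 7/2 − 13/2) = 3/4, so the ratio is (3/4)/3 = 1/4.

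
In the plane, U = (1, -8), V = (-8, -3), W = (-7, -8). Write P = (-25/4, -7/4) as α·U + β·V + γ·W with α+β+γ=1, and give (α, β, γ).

(1/4, 5/4, -1/2)

Signed area of the reference triangle: [UVW] = ½·(1·(-3−(-8)) + (-8)·(-8−(-8)) + (-7)·(-8−(-3))) = ½·(5 + 0 + 35) = 20.
[PVW] = ½·((-25/4)·(-3−(-8)) + (-8)·(-8−(-7/4)) + (-7)·(-7/4−(-3))) = ½·(-125/4 + 50 − 35/4) = 5, so the U-coordinate is 5/20 = 1/4.
[UPW] = ½·(1·(-7/4−(-8)) + (-25/4)·(-8−(-8)) + (-7)·(-8−(-7/4))) = ½·(25/4 + 0 + 175/4) = 25, so the V-coordinate is 5/4.
[UVP] = ½·(1·(-3−(-7/4)) + (-8)·(-7/4−(-8)) + (-25/4)·(-8−(-3))) = ½·(-5/4 − 50 + 125/4) = -10, so the W-coordinate is -1/2.
Check: 1/4 + 5/4 − 1/2 = 1.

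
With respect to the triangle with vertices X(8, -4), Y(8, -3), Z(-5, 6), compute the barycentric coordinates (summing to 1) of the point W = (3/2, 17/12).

(1/12, 5/12, 1/2)

Signed area of the reference triangle: [XYZ] = ½·(8·(-3−6) + 8·(6−(-4)) + (-5)·(-4−(-3))) = ½·(-72 + 80 + 5) = 13/2.
[WYZ] = ½·((3/2)·(-3−6) + 8·(6−(17/12)) + (-5)·(17/12−(-3))) = ½·(-27/2 + 110/3 − 265/12) = 13/24, so the X-coordinate is (13/24)/(13/2) = 1/12.
[XWZ] = ½·(8·(17/12−6) + (3/2)·(6−(-4)) + (-5)·(-4−(17/12))) = ½·(-110/3 + 15 + 325/12) = 65/24, so the Y-coordinate is 5/12.
[XYW] = ½·(8·(-3−(17/12)) + 8·(17/12−(-4)) + (3/2)·(-4−(-3))) = ½·(-106/3 + 130/3 − 3/2) = 13/4, so the Z-coordinate is 1/2.
Check: 1/12 + 5/12 + 1/2 = 1.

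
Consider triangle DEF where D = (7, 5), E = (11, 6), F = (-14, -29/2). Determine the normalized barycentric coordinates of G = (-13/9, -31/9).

Signed area of the reference triangle: [DEF] = ½·(7·(6−(-29/2)) + 11·(-29/2−5) + (-14)·(5−6)) = ½·(287/2 − 429/2 + 14) = -57/2.
[GEF] = ½·((-13/9)·(6−(-29/2)) + 11·(-29/2−(-31/9)) + (-14)·(-31/9−6)) = ½·(-533/18 − 2189/18 + 1190/9) = -19/2, so the D-coordinate is (-19/2)/(-57/2) = 1/3.
[DGF] = ½·(7·(-31/9−(-29/2)) + (-13/9)·(-29/2−5) + (-14)·(5−(-31/9))) = ½·(1393/18 + 169/6 − 1064/9) = -19/3, so the E-coordinate is 2/9.
[DEG] = ½·(7·(6−(-31/9)) + 11·(-31/9−5) + (-13/9)·(5−6)) = ½·(595/9 − 836/9 + 13/9) = -38/3, so the F-coordinate is 4/9.
Check: 1/3 + 2/9 + 4/9 = 1.

(1/3, 2/9, 4/9)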